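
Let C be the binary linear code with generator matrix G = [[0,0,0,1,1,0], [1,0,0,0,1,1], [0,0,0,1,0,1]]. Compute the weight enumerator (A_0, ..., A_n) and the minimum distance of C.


Weight distribution: A_0 = 1, A_1 = 1, A_2 = 3, A_3 = 3. Minimum distance d = 1.

Enumerate all 2^3 = 8 messages m ∈ F_2^3.
For each, compute codeword c = mG in F_2^6, then tally its weight.
  m = 000 → c = 000000, weight = 0.
  m = 100 → c = 000110, weight = 2.
  m = 010 → c = 100011, weight = 3.
  m = 110 → c = 100101, weight = 3.
  m = 001 → c = 000101, weight = 2.
  m = 101 → c = 000011, weight = 2.
  m = 011 → c = 100110, weight = 3.
  m = 111 → c = 100000, weight = 1.
Tally weights:
  weight 0: 1 codewords.
  weight 1: 1 codewords.
  weight 2: 3 codewords.
  weight 3: 3 codewords.
Minimum distance d = smallest w > 0 with A_w > 0 = 1.
Sanity: Σ A_w = 8 = 2^3 = 8 ✓.


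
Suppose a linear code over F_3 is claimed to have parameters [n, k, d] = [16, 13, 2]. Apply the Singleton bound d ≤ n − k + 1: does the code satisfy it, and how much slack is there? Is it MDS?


Singleton RHS = n − k + 1 = 4, slack = 2, bound satisfied, not MDS.

Singleton bound: d ≤ n − k + 1.
Here n = 16, k = 13, so n − k + 1 = 4.
Given d = 2, check d ≤ 4: YES.
Slack = (n − k + 1) − d = 2.
The code is NOT MDS (slack = 2 > 0).
Description: the claimed parameters are [16, 13, 2]_3; such a code would be non-MDS.


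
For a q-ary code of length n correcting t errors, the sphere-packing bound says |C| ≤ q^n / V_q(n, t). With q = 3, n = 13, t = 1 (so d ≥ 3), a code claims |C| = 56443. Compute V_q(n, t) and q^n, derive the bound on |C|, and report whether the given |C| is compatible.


V_q(n, t) = 27, q^n = 1594323, Hamming bound = 59049, |C| = 56443 ≤ bound (satisfied).

Step 1: Compute V_q(n, t) = Σ_{j=0}^1 C(n, j) (q−1)^j.
  j = 0: C(13,0)·(2)^0 = 1·1 = 1.
  j = 1: C(13,1)·(2)^1 = 13·2 = 26.
  V_q(n, t) = 1 + 26 = 27.
Step 2: q^n = 3^13 = 1594323.
Step 3: Hamming bound ⌊q^n / V_q(n,t)⌋ = ⌊1594323/27⌋ = 59049.
Step 4: Compare |C| = 56443 to 59049: satisfied.
The claimed |C| lies below the Hamming bound.


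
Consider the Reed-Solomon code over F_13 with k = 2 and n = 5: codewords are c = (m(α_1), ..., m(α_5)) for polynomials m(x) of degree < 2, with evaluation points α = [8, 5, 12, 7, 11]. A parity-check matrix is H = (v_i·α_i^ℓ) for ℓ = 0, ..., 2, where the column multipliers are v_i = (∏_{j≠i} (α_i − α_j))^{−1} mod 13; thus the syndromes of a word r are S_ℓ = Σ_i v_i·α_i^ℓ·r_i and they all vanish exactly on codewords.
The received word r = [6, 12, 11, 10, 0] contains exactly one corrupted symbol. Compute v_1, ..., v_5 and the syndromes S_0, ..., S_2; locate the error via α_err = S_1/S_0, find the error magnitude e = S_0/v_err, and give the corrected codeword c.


S = (11, 12, 6), error at position 4, error magnitude e = 2, c = [6, 12, 11, 8, 0].

Step 1: column multipliers v_i = (∏_{j≠i}(α_i − α_j))^{−1} mod 13.
  i = 1 (α = 8): (8−5)(8−12)(8−7)(8−11) = 3·(−4)·1·(−3) = 36 ≡ 10, so v_1 = 10^{−1} = 4 (mod 13).
  i = 2 (α = 5): (5−8)(5−12)(5−7)(5−11) = (−3)·(−7)·(−2)·(−6) = 252 ≡ 5, so v_2 = 5^{−1} = 8 (mod 13).
  i = 3 (α = 12): (12−8)(12−5)(12−7)(12−11) = 4·7·5·1 = 140 ≡ 10, so v_3 = 10^{−1} = 4 (mod 13).
  i = 4 (α = 7): (7−8)(7−5)(7−12)(7−11) = (−1)·2·(−5)·(−4) = −40 ≡ 12, so v_4 = 12^{−1} = 12 (mod 13).
  i = 5 (α = 11): (11−8)(11−5)(11−12)(11−7) = 3·6·(−1)·4 = −72 ≡ 6, so v_5 = 6^{−1} = 11 (mod 13).
  v = [4, 8, 4, 12, 11].
Step 2: syndromes of r = [6, 12, 11, 10, 0] (all sums mod 13).
  S_0 = Σ v_i r_i = 4·6 + 8·12 + 4·11 + 12·10 + 11·0 = 284 ≡ 11.
  S_1 = Σ v_i α_i r_i = 4·8·6 + 8·5·12 + 4·12·11 + 12·7·10 + 11·11·0 = 2040 ≡ 12.
  α_i^2 mod 13 = [12, 12, 1, 10, 4].
  S_2 = Σ v_i α_i^2 r_i = 4·12·6 + 8·12·12 + 4·1·11 + 12·10·10 + 11·4·0 = 2684 ≡ 6.
  S = (11, 12, 6) ≠ 0, so r is not a codeword (an error is present).
Step 3: locate the error. For a single error e at position i, S_ℓ = v_i·e·α_i^ℓ, so α_err = S_1/S_0.
  S_0^{−1} = 11^{−1} = 6 (mod 13), so α_err = 12·6 = 72 ≡ 7 = α_4. Error position i = 4.
  Consistency check: S_2/S_1 = 6·12 = 72 ≡ 7 = α_err ✓ (single-error assumption holds).
Step 4: error magnitude e = S_0/v_4 = S_0·∏_{j≠4}(α_4 − α_j) = 11·12 = 132 ≡ 2 (mod 13).
Step 5: correct position 4: c_4 = r_4 − e = 10 − 2 ≡ 8 (mod 13). Hence c = [6, 12, 11, 8, 0].
  Check: interpolating c through the α_i gives m(x) = 9 + 11·x (degree < 2) with m(α_i) = c_i for every i, so c is indeed a codeword.


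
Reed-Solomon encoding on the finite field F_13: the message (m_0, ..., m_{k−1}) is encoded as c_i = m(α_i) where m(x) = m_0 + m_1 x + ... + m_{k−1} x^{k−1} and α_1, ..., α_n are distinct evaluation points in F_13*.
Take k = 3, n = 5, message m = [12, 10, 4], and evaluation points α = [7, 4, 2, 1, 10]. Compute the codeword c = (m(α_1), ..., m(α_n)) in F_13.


c = [5, 12, 9, 0, 5]

Message polynomial: m(x) = 12 + 10·x + 4·x^2 (mod 13).
For each evaluation point α_i, compute m(α_i) mod 13:
  α_1 = 7: Horner steps 4 → 12 → 5, so m(7) = 5.
  α_2 = 4: Horner steps 4 → 0 → 12, so m(4) = 12.
  α_3 = 2: Horner steps 4 → 5 → 9, so m(2) = 9.
  α_4 = 1: Horner steps 4 → 1 → 0, so m(1) = 0.
  α_5 = 10: Horner steps 4 → 11 → 5, so m(10) = 5.
Codeword c = [5, 12, 9, 0, 5] ∈ F_13^5.


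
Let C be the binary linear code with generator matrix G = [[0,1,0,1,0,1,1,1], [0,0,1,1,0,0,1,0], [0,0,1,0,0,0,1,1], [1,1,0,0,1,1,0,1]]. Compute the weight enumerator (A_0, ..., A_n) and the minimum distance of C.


Weight distribution: A_0 = 1, A_2 = 1, A_3 = 4, A_4 = 4, A_5 = 4, A_6 = 1, A_8 = 1. Minimum distance d = 2.

Enumerate all 2^4 = 16 messages m ∈ F_2^4.
For each, compute codeword c = mG in F_2^8, then tally its weight.
  m = 0000 → c = 00000000, weight = 0.
  m = 1000 → c = 01010111, weight = 5.
  m = 0100 → c = 00110010, weight = 3.
  m = 1100 → c = 01100101, weight = 4.
  m = 0010 → c = 00100011, weight = 3.
  m = 1010 → c = 01110100, weight = 4.
  m = 0110 → c = 00010001, weight = 2.
  m = 1110 → c = 01000110, weight = 3.
  m = 0001 → c = 11001101, weight = 5.
  m = 1001 → c = 10011010, weight = 4.
  m = 0101 → c = 11111111, weight = 8.
  m = 1101 → c = 10101000, weight = 3.
  m = 0011 → c = 11101110, weight = 6.
  m = 1011 → c = 10111001, weight = 5.
  m = 0111 → c = 11011100, weight = 5.
  m = 1111 → c = 10001011, weight = 4.
Tally weights:
  weight 0: 1 codewords.
  weight 2: 1 codewords.
  weight 3: 4 codewords.
  weight 4: 4 codewords.
  weight 5: 4 codewords.
  weight 6: 1 codewords.
  weight 8: 1 codewords.
Minimum distance d = smallest w > 0 with A_w > 0 = 2.
Sanity: Σ A_w = 16 = 2^4 = 16 ✓.


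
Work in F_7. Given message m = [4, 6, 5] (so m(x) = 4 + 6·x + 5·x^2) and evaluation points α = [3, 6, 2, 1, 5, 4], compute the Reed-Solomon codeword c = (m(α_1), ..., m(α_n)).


c = [4, 3, 1, 1, 5, 3]

Message polynomial: m(x) = 4 + 6·x + 5·x^2 (mod 7).
For each evaluation point α_i, compute m(α_i) mod 7:
  α_1 = 3: Horner steps 5 → 0 → 4, so m(3) = 4.
  α_2 = 6: Horner steps 5 → 1 → 3, so m(6) = 3.
  α_3 = 2: Horner steps 5 → 2 → 1, so m(2) = 1.
  α_4 = 1: Horner steps 5 → 4 → 1, so m(1) = 1.
  α_5 = 5: Horner steps 5 → 3 → 5, so m(5) = 5.
  α_6 = 4: Horner steps 5 → 5 → 3, so m(4) = 3.
Codeword c = [4, 3, 1, 1, 5, 3] ∈ F_7^6.


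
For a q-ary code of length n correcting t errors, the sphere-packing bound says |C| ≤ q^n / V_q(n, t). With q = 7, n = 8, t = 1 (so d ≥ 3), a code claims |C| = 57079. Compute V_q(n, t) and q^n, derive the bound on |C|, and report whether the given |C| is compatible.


V_q(n, t) = 49, q^n = 5764801, Hamming bound = 117649, |C| = 57079 ≤ bound (satisfied).

Step 1: Compute V_q(n, t) = Σ_{j=0}^1 C(n, j) (q−1)^j.
  j = 0: C(8,0)·(6)^0 = 1·1 = 1.
  j = 1: C(8,1)·(6)^1 = 8·6 = 48.
  V_q(n, t) = 1 + 48 = 49.
Step 2: q^n = 7^8 = 5764801.
Step 3: Hamming bound ⌊q^n / V_q(n,t)⌋ = ⌊5764801/49⌋ = 117649.
Step 4: Compare |C| = 57079 to 117649: satisfied.
The claimed |C| lies below the Hamming bound.


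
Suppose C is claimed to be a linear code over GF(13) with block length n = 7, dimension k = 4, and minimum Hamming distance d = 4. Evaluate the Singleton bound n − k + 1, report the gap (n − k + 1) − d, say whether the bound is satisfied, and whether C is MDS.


Singleton RHS = n − k + 1 = 4, slack = 0, bound satisfied, MDS.

Singleton bound: d ≤ n − k + 1.
Here n = 7, k = 4, so n − k + 1 = 4.
Given d = 4, check d ≤ 4: YES.
Slack = (n − k + 1) − d = 0.
The code is MDS (slack = 0).
Description: the claimed parameters are [7, 4, 4]_13; such a code would be MDS (meets Singleton bound).


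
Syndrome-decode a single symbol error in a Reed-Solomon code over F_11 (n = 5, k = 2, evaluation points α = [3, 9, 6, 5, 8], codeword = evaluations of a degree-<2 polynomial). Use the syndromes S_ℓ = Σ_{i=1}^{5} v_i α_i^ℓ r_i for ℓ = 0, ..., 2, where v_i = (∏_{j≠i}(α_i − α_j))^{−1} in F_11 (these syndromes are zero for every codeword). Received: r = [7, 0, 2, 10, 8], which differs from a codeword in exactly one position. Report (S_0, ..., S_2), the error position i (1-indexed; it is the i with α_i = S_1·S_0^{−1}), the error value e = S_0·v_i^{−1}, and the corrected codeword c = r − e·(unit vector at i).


S = (9, 5, 4), error at position 1, error magnitude e = 3, c = [4, 0, 2, 10, 8].

Step 1: column multipliers v_i = (∏_{j≠i}(α_i − α_j))^{−1} mod 11.
  i = 1 (α = 3): (3−9)(3−6)(3−5)(3−8) = (−6)·(−3)·(−2)·(−5) = 180 ≡ 4, so v_1 = 4^{−1} = 3 (mod 11).
  i = 2 (α = 9): (9−3)(9−6)(9−5)(9−8) = 6·3·4·1 = 72 ≡ 6, so v_2 = 6^{−1} = 2 (mod 11).
  i = 3 (α = 6): (6−3)(6−9)(6−5)(6−8) = 3·(−3)·1·(−2) = 18 ≡ 7, so v_3 = 7^{−1} = 8 (mod 11).
  i = 4 (α = 5): (5−3)(5−9)(5−6)(5−8) = 2·(−4)·(−1)·(−3) = −24 ≡ 9, so v_4 = 9^{−1} = 5 (mod 11).
  i = 5 (α = 8): (8−3)(8−9)(8−6)(8−5) = 5·(−1)·2·3 = −30 ≡ 3, so v_5 = 3^{−1} = 4 (mod 11).
  v = [3, 2, 8, 5, 4].
Step 2: syndromes of r = [7, 0, 2, 10, 8] (all sums mod 11).
  S_0 = Σ v_i r_i = 3·7 + 2·0 + 8·2 + 5·10 + 4·8 = 119 ≡ 9.
  S_1 = Σ v_i α_i r_i = 3·3·7 + 2·9·0 + 8·6·2 + 5·5·10 + 4·8·8 = 665 ≡ 5.
  α_i^2 mod 11 = [9, 4, 3, 3, 9].
  S_2 = Σ v_i α_i^2 r_i = 3·9·7 + 2·4·0 + 8·3·2 + 5·3·10 + 4·9·8 = 675 ≡ 4.
  S = (9, 5, 4) ≠ 0, so r is not a codeword (an error is present).
Step 3: locate the error. For a single error e at position i, S_ℓ = v_i·e·α_i^ℓ, so α_err = S_1/S_0.
  S_0^{−1} = 9^{−1} = 5 (mod 11), so α_err = 5·5 = 25 ≡ 3 = α_1. Error position i = 1.
  Consistency check: S_2/S_1 = 4·9 = 36 ≡ 3 = α_err ✓ (single-error assumption holds).
Step 4: error magnitude e = S_0/v_1 = S_0·∏_{j≠1}(α_1 − α_j) = 9·4 = 36 ≡ 3 (mod 11).
Step 5: correct position 1: c_1 = r_1 − e = 7 − 3 ≡ 4 (mod 11). Hence c = [4, 0, 2, 10, 8].
  Check: interpolating c through the α_i gives m(x) = 6 + 3·x (degree < 2) with m(α_i) = c_i for every i, so c is indeed a codeword.


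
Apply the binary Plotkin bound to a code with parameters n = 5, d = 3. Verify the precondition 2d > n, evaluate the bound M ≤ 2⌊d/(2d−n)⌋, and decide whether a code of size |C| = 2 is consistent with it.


Plotkin bound M ≤ 6; given |C| = 2 ≤ bound (satisfied).

Check applicability: 2d = 6, n = 5.
2d − n = 1 > 0, so Plotkin applies.
Compute d/(2d−n) = 3/1 ≈ 3.0000.
⌊d/(2d−n)⌋ = 3.
Plotkin bound: M ≤ 2·3 = 6.
Given |C| = 2, check: satisfied.
This |C| is below the Plotkin bound.


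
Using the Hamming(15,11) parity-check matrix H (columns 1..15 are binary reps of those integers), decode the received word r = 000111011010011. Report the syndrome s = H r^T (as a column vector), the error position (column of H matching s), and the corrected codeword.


s = (1, 1, 0, 0)^T, error position = 12, corrected codeword c = 000111011011011

Compute s = H r^T mod 2 one row at a time:
  s_1 = 1 + 1 + 0 + 1 + 0 + 0 + 1 + 1 = 5 ≡ 1 (mod 2).
  s_2 = 1 + 1 + 1 + 0 + 0 + 0 + 1 + 1 = 5 ≡ 1 (mod 2).
  s_3 = 0 + 0 + 1 + 0 + 0 + 1 + 1 + 1 = 4 ≡ 0 (mod 2).
  s_4 = 0 + 0 + 1 + 0 + 1 + 1 + 0 + 1 = 4 ≡ 0 (mod 2).
s = (1, 1, 0, 0)^T — this equals column 12 of H (binary 1100), so error is at position 12.
Correct: flip bit 12 of r = 000111011010011 to get c = 000111011011011.


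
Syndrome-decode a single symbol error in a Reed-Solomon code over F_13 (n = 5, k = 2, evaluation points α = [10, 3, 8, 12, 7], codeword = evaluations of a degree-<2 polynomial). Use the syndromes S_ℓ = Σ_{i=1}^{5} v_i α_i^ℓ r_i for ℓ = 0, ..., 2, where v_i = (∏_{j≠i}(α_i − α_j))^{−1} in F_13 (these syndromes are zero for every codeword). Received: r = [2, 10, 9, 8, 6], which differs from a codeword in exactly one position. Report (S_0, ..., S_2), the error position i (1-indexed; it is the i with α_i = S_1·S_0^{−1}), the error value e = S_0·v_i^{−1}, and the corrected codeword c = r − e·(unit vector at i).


S = (10, 4, 12), error at position 2, error magnitude e = 3, c = [2, 7, 9, 8, 6].

Step 1: column multipliers v_i = (∏_{j≠i}(α_i − α_j))^{−1} mod 13.
  i = 1 (α = 10): (10−3)(10−8)(10−12)(10−7) = 7·2·(−2)·3 = −84 ≡ 7, so v_1 = 7^{−1} = 2 (mod 13).
  i = 2 (α = 3): (3−10)(3−8)(3−12)(3−7) = (−7)·(−5)·(−9)·(−4) = 1260 ≡ 12, so v_2 = 12^{−1} = 12 (mod 13).
  i = 3 (α = 8): (8−10)(8−3)(8−12)(8−7) = (−2)·5·(−4)·1 = 40 ≡ 1, so v_3 = 1^{−1} = 1 (mod 13).
  i = 4 (α = 12): (12−10)(12−3)(12−8)(12−7) = 2·9·4·5 = 360 ≡ 9, so v_4 = 9^{−1} = 3 (mod 13).
  i = 5 (α = 7): (7−10)(7−3)(7−8)(7−12) = (−3)·4·(−1)·(−5) = −60 ≡ 5, so v_5 = 5^{−1} = 8 (mod 13).
  v = [2, 12, 1, 3, 8].
Step 2: syndromes of r = [2, 10, 9, 8, 6] (all sums mod 13).
  S_0 = Σ v_i r_i = 2·2 + 12·10 + 1·9 + 3·8 + 8·6 = 205 ≡ 10.
  S_1 = Σ v_i α_i r_i = 2·10·2 + 12·3·10 + 1·8·9 + 3·12·8 + 8·7·6 = 1096 ≡ 4.
  α_i^2 mod 13 = [9, 9, 12, 1, 10].
  S_2 = Σ v_i α_i^2 r_i = 2·9·2 + 12·9·10 + 1·12·9 + 3·1·8 + 8·10·6 = 1728 ≡ 12.
  S = (10, 4, 12) ≠ 0, so r is not a codeword (an error is present).
Step 3: locate the error. For a single error e at position i, S_ℓ = v_i·e·α_i^ℓ, so α_err = S_1/S_0.
  S_0^{−1} = 10^{−1} = 4 (mod 13), so α_err = 4·4 = 16 ≡ 3 = α_2. Error position i = 2.
  Consistency check: S_2/S_1 = 12·10 = 120 ≡ 3 = α_err ✓ (single-error assumption holds).
Step 4: error magnitude e = S_0/v_2 = S_0·∏_{j≠2}(α_2 − α_j) = 10·12 = 120 ≡ 3 (mod 13).
Step 5: correct position 2: c_2 = r_2 − e = 10 − 3 ≡ 7 (mod 13). Hence c = [2, 7, 9, 8, 6].
  Check: interpolating c through the α_i gives m(x) = 11 + 3·x (degree < 2) with m(α_i) = c_i for every i, so c is indeed a codeword.


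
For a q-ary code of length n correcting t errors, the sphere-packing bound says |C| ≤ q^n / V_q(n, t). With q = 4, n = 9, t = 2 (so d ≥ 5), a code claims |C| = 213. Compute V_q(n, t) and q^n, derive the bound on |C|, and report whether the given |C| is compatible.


V_q(n, t) = 352, q^n = 262144, Hamming bound = 744, |C| = 213 ≤ bound (satisfied).

Step 1: Compute V_q(n, t) = Σ_{j=0}^2 C(n, j) (q−1)^j.
  j = 0: C(9,0)·(3)^0 = 1·1 = 1.
  j = 1: C(9,1)·(3)^1 = 9·3 = 27.
  j = 2: C(9,2)·(3)^2 = 36·9 = 324.
  V_q(n, t) = 1 + 27 + 324 = 352.
Step 2: q^n = 4^9 = 262144.
Step 3: Hamming bound ⌊q^n / V_q(n,t)⌋ = ⌊262144/352⌋ = 744.
Step 4: Compare |C| = 213 to 744: satisfied.
The claimed |C| lies below the Hamming bound.


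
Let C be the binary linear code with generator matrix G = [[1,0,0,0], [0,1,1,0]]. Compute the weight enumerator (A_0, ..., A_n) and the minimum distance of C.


Weight distribution: A_0 = 1, A_1 = 1, A_2 = 1, A_3 = 1. Minimum distance d = 1.

Enumerate all 2^2 = 4 messages m ∈ F_2^2.
For each, compute codeword c = mG in F_2^4, then tally its weight.
  m = 00 → c = 0000, weight = 0.
  m = 10 → c = 1000, weight = 1.
  m = 01 → c = 0110, weight = 2.
  m = 11 → c = 1110, weight = 3.
Tally weights:
  weight 0: 1 codewords.
  weight 1: 1 codewords.
  weight 2: 1 codewords.
  weight 3: 1 codewords.
Minimum distance d = smallest w > 0 with A_w > 0 = 1.
Sanity: Σ A_w = 4 = 2^2 = 4 ✓.


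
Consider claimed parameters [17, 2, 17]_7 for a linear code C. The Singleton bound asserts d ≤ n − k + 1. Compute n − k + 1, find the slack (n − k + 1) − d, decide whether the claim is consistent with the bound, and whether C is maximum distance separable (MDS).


Singleton RHS = n − k + 1 = 16, slack = -1, bound violated (no such code; not MDS).

Singleton bound: d ≤ n − k + 1.
Here n = 17, k = 2, so n − k + 1 = 16.
Given d = 17, check d ≤ 16: NO.
Slack = (n − k + 1) − d = -1.
The slack is negative: d = 17 exceeds n − k + 1 = 16 by 1, so the Singleton bound is violated and no linear [17, 2, 17]_7 code can exist. In particular it is not MDS (MDS requires d = n − k + 1 exactly).
Description: the claimed parameters are [17, 2, 17]_7; such a code would be impossible (violates the Singleton bound).


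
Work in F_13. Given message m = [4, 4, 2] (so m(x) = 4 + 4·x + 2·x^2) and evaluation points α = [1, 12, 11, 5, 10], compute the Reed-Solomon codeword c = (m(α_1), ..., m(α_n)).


c = [10, 2, 4, 9, 10]

Message polynomial: m(x) = 4 + 4·x + 2·x^2 (mod 13).
For each evaluation point α_i, compute m(α_i) mod 13:
  α_1 = 1: Horner steps 2 → 6 → 10, so m(1) = 10.
  α_2 = 12: Horner steps 2 → 2 → 2, so m(12) = 2.
  α_3 = 11: Horner steps 2 → 0 → 4, so m(11) = 4.
  α_4 = 5: Horner steps 2 → 1 → 9, so m(5) = 9.
  α_5 = 10: Horner steps 2 → 11 → 10, so m(10) = 10.
Codeword c = [10, 2, 4, 9, 10] ∈ F_13^5.


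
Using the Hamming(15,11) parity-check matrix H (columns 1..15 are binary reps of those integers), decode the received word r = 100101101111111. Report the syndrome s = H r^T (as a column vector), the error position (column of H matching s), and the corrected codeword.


s = (1, 1, 0, 0)^T, error position = 12, corrected codeword c = 100101101110111

Compute s = H r^T mod 2 one row at a time:
  s_1 = 0 + 1 + 1 + 1 + 1 + 1 + 1 + 1 = 7 ≡ 1 (mod 2).
  s_2 = 1 + 0 + 1 + 1 + 1 + 1 + 1 + 1 = 7 ≡ 1 (mod 2).
  s_3 = 0 + 0 + 1 + 1 + 1 + 1 + 1 + 1 = 6 ≡ 0 (mod 2).
  s_4 = 1 + 0 + 0 + 1 + 1 + 1 + 1 + 1 = 6 ≡ 0 (mod 2).
s = (1, 1, 0, 0)^T — this equals column 12 of H (binary 1100), so error is at position 12.
Correct: flip bit 12 of r = 100101101111111 to get c = 100101101110111.


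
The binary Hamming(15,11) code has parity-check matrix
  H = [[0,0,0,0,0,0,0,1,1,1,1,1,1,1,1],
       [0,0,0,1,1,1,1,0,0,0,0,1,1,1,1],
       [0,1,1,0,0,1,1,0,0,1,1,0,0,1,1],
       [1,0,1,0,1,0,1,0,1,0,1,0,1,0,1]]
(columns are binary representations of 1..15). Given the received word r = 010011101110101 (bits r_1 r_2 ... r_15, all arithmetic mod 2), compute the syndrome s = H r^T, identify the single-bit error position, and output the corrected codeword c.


s = (1, 1, 0, 0)^T, error position = 12, corrected codeword c = 010011101111101

Compute s = H r^T mod 2 one row at a time:
  s_1 = 0 + 1 + 1 + 1 + 0 + 1 + 0 + 1 = 5 ≡ 1 (mod 2).
  s_2 = 0 + 1 + 1 + 1 + 0 + 1 + 0 + 1 = 5 ≡ 1 (mod 2).
  s_3 = 1 + 0 + 1 + 1 + 1 + 1 + 0 + 1 = 6 ≡ 0 (mod 2).
  s_4 = 0 + 0 + 1 + 1 + 1 + 1 + 1 + 1 = 6 ≡ 0 (mod 2).
s = (1, 1, 0, 0)^T — this equals column 12 of H (binary 1100), so error is at position 12.
Correct: flip bit 12 of r = 010011101110101 to get c = 010011101111101.


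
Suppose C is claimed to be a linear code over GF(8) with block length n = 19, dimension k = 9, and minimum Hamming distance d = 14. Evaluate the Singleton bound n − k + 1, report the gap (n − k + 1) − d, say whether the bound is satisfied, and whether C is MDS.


Singleton RHS = n − k + 1 = 11, slack = -3, bound violated (no such code; not MDS).

Singleton bound: d ≤ n − k + 1.
Here n = 19, k = 9, so n − k + 1 = 11.
Given d = 14, check d ≤ 11: NO.
Slack = (n − k + 1) − d = -3.
The slack is negative: d = 14 exceeds n − k + 1 = 11 by 3, so the Singleton bound is violated and no linear [19, 9, 14]_8 code can exist. In particular it is not MDS (MDS requires d = n − k + 1 exactly).
Description: the claimed parameters are [19, 9, 14]_8; such a code would be impossible (violates the Singleton bound).


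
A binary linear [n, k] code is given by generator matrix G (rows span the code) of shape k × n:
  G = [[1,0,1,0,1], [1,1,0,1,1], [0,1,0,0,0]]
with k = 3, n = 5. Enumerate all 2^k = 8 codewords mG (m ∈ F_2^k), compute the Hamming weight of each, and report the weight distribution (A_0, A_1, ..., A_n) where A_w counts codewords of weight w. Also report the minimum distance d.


Weight distribution: A_0 = 1, A_1 = 1, A_2 = 1, A_3 = 3, A_4 = 2. Minimum distance d = 1.

Enumerate all 2^3 = 8 messages m ∈ F_2^3.
For each, compute codeword c = mG in F_2^5, then tally its weight.
  m = 000 → c = 00000, weight = 0.
  m = 100 → c = 10101, weight = 3.
  m = 010 → c = 11011, weight = 4.
  m = 110 → c = 01110, weight = 3.
  m = 001 → c = 01000, weight = 1.
  m = 101 → c = 11101, weight = 4.
  m = 011 → c = 10011, weight = 3.
  m = 111 → c = 00110, weight = 2.
Tally weights:
  weight 0: 1 codewords.
  weight 1: 1 codewords.
  weight 2: 1 codewords.
  weight 3: 3 codewords.
  weight 4: 2 codewords.
Minimum distance d = smallest w > 0 with A_w > 0 = 1.
Sanity: Σ A_w = 8 = 2^3 = 8 ✓.


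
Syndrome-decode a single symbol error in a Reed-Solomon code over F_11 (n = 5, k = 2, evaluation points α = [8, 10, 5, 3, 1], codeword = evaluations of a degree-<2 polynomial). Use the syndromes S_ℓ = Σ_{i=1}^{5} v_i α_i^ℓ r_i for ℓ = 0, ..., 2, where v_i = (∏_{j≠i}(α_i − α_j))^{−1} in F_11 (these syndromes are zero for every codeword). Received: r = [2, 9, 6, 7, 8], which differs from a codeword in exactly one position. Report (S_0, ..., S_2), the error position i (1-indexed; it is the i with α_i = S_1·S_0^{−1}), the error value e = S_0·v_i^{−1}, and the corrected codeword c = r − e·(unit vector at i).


S = (8, 9, 6), error at position 1, error magnitude e = 3, c = [10, 9, 6, 7, 8].

Step 1: column multipliers v_i = (∏_{j≠i}(α_i − α_j))^{−1} mod 11.
  i = 1 (α = 8): (8−10)(8−5)(8−3)(8−1) = (−2)·3·5·7 = −210 ≡ 10, so v_1 = 10^{−1} = 10 (mod 11).
  i = 2 (α = 10): (10−8)(10−5)(10−3)(10−1) = 2·5·7·9 = 630 ≡ 3, so v_2 = 3^{−1} = 4 (mod 11).
  i = 3 (α = 5): (5−8)(5−10)(5−3)(5−1) = (−3)·(−5)·2·4 = 120 ≡ 10, so v_3 = 10^{−1} = 10 (mod 11).
  i = 4 (α = 3): (3−8)(3−10)(3−5)(3−1) = (−5)·(−7)·(−2)·2 = −140 ≡ 3, so v_4 = 3^{−1} = 4 (mod 11).
  i = 5 (α = 1): (1−8)(1−10)(1−5)(1−3) = (−7)·(−9)·(−4)·(−2) = 504 ≡ 9, so v_5 = 9^{−1} = 5 (mod 11).
  v = [10, 4, 10, 4, 5].
Step 2: syndromes of r = [2, 9, 6, 7, 8] (all sums mod 11).
  S_0 = Σ v_i r_i = 10·2 + 4·9 + 10·6 + 4·7 + 5·8 = 184 ≡ 8.
  S_1 = Σ v_i α_i r_i = 10·8·2 + 4·10·9 + 10·5·6 + 4·3·7 + 5·1·8 = 944 ≡ 9.
  α_i^2 mod 11 = [9, 1, 3, 9, 1].
  S_2 = Σ v_i α_i^2 r_i = 10·9·2 + 4·1·9 + 10·3·6 + 4·9·7 + 5·1·8 = 688 ≡ 6.
  S = (8, 9, 6) ≠ 0, so r is not a codeword (an error is present).
Step 3: locate the error. For a single error e at position i, S_ℓ = v_i·e·α_i^ℓ, so α_err = S_1/S_0.
  S_0^{−1} = 8^{−1} = 7 (mod 11), so α_err = 9·7 = 63 ≡ 8 = α_1. Error position i = 1.
  Consistency check: S_2/S_1 = 6·5 = 30 ≡ 8 = α_err ✓ (single-error assumption holds).
Step 4: error magnitude e = S_0/v_1 = S_0·∏_{j≠1}(α_1 − α_j) = 8·10 = 80 ≡ 3 (mod 11).
Step 5: correct position 1: c_1 = r_1 − e = 2 − 3 ≡ 10 (mod 11). Hence c = [10, 9, 6, 7, 8].
  Check: interpolating c through the α_i gives m(x) = 3 + 5·x (degree < 2) with m(α_i) = c_i for every i, so c is indeed a codeword.


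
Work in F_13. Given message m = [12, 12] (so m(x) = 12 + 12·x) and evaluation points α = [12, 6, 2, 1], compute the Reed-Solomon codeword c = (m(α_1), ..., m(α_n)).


c = [0, 6, 10, 11]

Message polynomial: m(x) = 12 + 12·x (mod 13).
For each evaluation point α_i, compute m(α_i) mod 13:
  α_1 = 12: Horner steps 12 → 0, so m(12) = 0.
  α_2 = 6: Horner steps 12 → 6, so m(6) = 6.
  α_3 = 2: Horner steps 12 → 10, so m(2) = 10.
  α_4 = 1: Horner steps 12 → 11, so m(1) = 11.
Codeword c = [0, 6, 10, 11] ∈ F_13^4.


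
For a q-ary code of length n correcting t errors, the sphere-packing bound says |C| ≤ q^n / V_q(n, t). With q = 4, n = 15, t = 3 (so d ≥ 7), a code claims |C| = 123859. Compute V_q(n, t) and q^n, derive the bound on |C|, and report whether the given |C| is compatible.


V_q(n, t) = 13276, q^n = 1073741824, Hamming bound = 80878, |C| = 123859 > bound (violated).

Step 1: Compute V_q(n, t) = Σ_{j=0}^3 C(n, j) (q−1)^j.
  j = 0: C(15,0)·(3)^0 = 1·1 = 1.
  j = 1: C(15,1)·(3)^1 = 15·3 = 45.
  j = 2: C(15,2)·(3)^2 = 105·9 = 945.
  j = 3: C(15,3)·(3)^3 = 455·27 = 12285.
  V_q(n, t) = 1 + 45 + 945 + 12285 = 13276.
Step 2: q^n = 4^15 = 1073741824.
Step 3: Hamming bound ⌊q^n / V_q(n,t)⌋ = ⌊1073741824/13276⌋ = 80878.
Step 4: Compare |C| = 123859 to 80878: violated.
The claimed |C| lies above the Hamming bound, so no 4-ary code of length 15 with d ≥ 7 can have 123859 codewords.


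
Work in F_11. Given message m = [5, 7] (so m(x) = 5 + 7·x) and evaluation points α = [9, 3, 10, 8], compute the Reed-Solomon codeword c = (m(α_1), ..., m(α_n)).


c = [2, 4, 9, 6]

Message polynomial: m(x) = 5 + 7·x (mod 11).
For each evaluation point α_i, compute m(α_i) mod 11:
  α_1 = 9: Horner steps 7 → 2, so m(9) = 2.
  α_2 = 3: Horner steps 7 → 4, so m(3) = 4.
  α_3 = 10: Horner steps 7 → 9, so m(10) = 9.
  α_4 = 8: Horner steps 7 → 6, so m(8) = 6.
Codeword c = [2, 4, 9, 6] ∈ F_11^4.


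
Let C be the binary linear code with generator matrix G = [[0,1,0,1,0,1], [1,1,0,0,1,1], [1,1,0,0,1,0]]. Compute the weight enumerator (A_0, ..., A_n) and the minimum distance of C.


Weight distribution: A_0 = 1, A_1 = 1, A_2 = 1, A_3 = 3, A_4 = 2. Minimum distance d = 1.

Enumerate all 2^3 = 8 messages m ∈ F_2^3.
For each, compute codeword c = mG in F_2^6, then tally its weight.
  m = 000 → c = 000000, weight = 0.
  m = 100 → c = 010101, weight = 3.
  m = 010 → c = 110011, weight = 4.
  m = 110 → c = 100110, weight = 3.
  m = 001 → c = 110010, weight = 3.
  m = 101 → c = 100111, weight = 4.
  m = 011 → c = 000001, weight = 1.
  m = 111 → c = 010100, weight = 2.
Tally weights:
  weight 0: 1 codewords.
  weight 1: 1 codewords.
  weight 2: 1 codewords.
  weight 3: 3 codewords.
  weight 4: 2 codewords.
Minimum distance d = smallest w > 0 with A_w > 0 = 1.
Sanity: Σ A_w = 8 = 2^3 = 8 ✓.


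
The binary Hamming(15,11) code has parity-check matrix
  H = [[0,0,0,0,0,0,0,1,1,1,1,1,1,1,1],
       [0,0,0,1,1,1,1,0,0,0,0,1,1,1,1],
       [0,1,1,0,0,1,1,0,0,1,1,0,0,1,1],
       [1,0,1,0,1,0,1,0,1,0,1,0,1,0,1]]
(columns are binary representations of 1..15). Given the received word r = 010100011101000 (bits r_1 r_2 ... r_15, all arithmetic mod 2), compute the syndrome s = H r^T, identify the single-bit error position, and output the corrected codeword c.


s = (0, 0, 0, 1)^T, error position = 1, corrected codeword c = 110100011101000

Compute s = H r^T mod 2 one row at a time:
  s_1 = 1 + 1 + 1 + 0 + 1 + 0 + 0 + 0 = 4 ≡ 0 (mod 2).
  s_2 = 1 + 0 + 0 + 0 + 1 + 0 + 0 + 0 = 2 ≡ 0 (mod 2).
  s_3 = 1 + 0 + 0 + 0 + 1 + 0 + 0 + 0 = 2 ≡ 0 (mod 2).
  s_4 = 0 + 0 + 0 + 0 + 1 + 0 + 0 + 0 = 1 ≡ 1 (mod 2).
s = (0, 0, 0, 1)^T — this equals column 1 of H (binary 0001), so error is at position 1.
Correct: flip bit 1 of r = 010100011101000 to get c = 110100011101000.


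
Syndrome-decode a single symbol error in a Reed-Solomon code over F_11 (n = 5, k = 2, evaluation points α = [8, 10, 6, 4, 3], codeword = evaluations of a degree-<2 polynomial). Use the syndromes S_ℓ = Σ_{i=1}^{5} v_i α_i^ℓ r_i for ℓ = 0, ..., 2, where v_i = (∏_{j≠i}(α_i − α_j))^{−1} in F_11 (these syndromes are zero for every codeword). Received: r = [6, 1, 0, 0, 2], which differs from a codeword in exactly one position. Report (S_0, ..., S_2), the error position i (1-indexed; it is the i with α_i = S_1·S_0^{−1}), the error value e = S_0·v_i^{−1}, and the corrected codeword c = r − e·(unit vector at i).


S = (4, 5, 9), error at position 4, error magnitude e = 6, c = [6, 1, 0, 5, 2].

Step 1: column multipliers v_i = (∏_{j≠i}(α_i − α_j))^{−1} mod 11.
  i = 1 (α = 8): (8−10)(8−6)(8−4)(8−3) = (−2)·2·4·5 = −80 ≡ 8, so v_1 = 8^{−1} = 7 (mod 11).
  i = 2 (α = 10): (10−8)(10−6)(10−4)(10−3) = 2·4·6·7 = 336 ≡ 6, so v_2 = 6^{−1} = 2 (mod 11).
  i = 3 (α = 6): (6−8)(6−10)(6−4)(6−3) = (−2)·(−4)·2·3 = 48 ≡ 4, so v_3 = 4^{−1} = 3 (mod 11).
  i = 4 (α = 4): (4−8)(4−10)(4−6)(4−3) = (−4)·(−6)·(−2)·1 = −48 ≡ 7, so v_4 = 7^{−1} = 8 (mod 11).
  i = 5 (α = 3): (3−8)(3−10)(3−6)(3−4) = (−5)·(−7)·(−3)·(−1) = 105 ≡ 6, so v_5 = 6^{−1} = 2 (mod 11).
  v = [7, 2, 3, 8, 2].
Step 2: syndromes of r = [6, 1, 0, 0, 2] (all sums mod 11).
  S_0 = Σ v_i r_i = 7·6 + 2·1 + 3·0 + 8·0 + 2·2 = 48 ≡ 4.
  S_1 = Σ v_i α_i r_i = 7·8·6 + 2·10·1 + 3·6·0 + 8·4·0 + 2·3·2 = 368 ≡ 5.
  α_i^2 mod 11 = [9, 1, 3, 5, 9].
  S_2 = Σ v_i α_i^2 r_i = 7·9·6 + 2·1·1 + 3·3·0 + 8·5·0 + 2·9·2 = 416 ≡ 9.
  S = (4, 5, 9) ≠ 0, so r is not a codeword (an error is present).
Step 3: locate the error. For a single error e at position i, S_ℓ = v_i·e·α_i^ℓ, so α_err = S_1/S_0.
  S_0^{−1} = 4^{−1} = 3 (mod 11), so α_err = 5·3 = 15 ≡ 4 = α_4. Error position i = 4.
  Consistency check: S_2/S_1 = 9·9 = 81 ≡ 4 = α_err ✓ (single-error assumption holds).
Step 4: error magnitude e = S_0/v_4 = S_0·∏_{j≠4}(α_4 − α_j) = 4·7 = 28 ≡ 6 (mod 11).
Step 5: correct position 4: c_4 = r_4 − e = 0 − 6 ≡ 5 (mod 11). Hence c = [6, 1, 0, 5, 2].
  Check: interpolating c through the α_i gives m(x) = 4 + 3·x (degree < 2) with m(α_i) = c_i for every i, so c is indeed a codeword.


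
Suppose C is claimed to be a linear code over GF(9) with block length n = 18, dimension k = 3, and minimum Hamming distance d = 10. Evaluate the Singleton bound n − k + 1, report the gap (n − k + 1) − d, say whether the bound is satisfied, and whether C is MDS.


Singleton RHS = n − k + 1 = 16, slack = 6, bound satisfied, not MDS.

Singleton bound: d ≤ n − k + 1.
Here n = 18, k = 3, so n − k + 1 = 16.
Given d = 10, check d ≤ 16: YES.
Slack = (n − k + 1) − d = 6.
The code is NOT MDS (slack = 6 > 0).
Description: the claimed parameters are [18, 3, 10]_9; such a code would be non-MDS.


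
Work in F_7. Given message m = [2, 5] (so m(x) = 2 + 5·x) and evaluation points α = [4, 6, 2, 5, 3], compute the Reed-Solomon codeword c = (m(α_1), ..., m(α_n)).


c = [1, 4, 5, 6, 3]

Message polynomial: m(x) = 2 + 5·x (mod 7).
For each evaluation point α_i, compute m(α_i) mod 7:
  α_1 = 4: Horner steps 5 → 1, so m(4) = 1.
  α_2 = 6: Horner steps 5 → 4, so m(6) = 4.
  α_3 = 2: Horner steps 5 → 5, so m(2) = 5.
  α_4 = 5: Horner steps 5 → 6, so m(5) = 6.
  α_5 = 3: Horner steps 5 → 3, so m(3) = 3.
Codeword c = [1, 4, 5, 6, 3] ∈ F_7^5.


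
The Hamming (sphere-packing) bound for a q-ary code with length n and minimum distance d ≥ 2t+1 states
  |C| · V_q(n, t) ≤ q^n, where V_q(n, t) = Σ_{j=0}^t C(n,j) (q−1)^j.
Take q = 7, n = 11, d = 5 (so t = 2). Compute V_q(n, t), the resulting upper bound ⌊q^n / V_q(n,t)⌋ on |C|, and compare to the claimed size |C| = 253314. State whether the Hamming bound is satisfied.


V_q(n, t) = 2047, q^n = 1977326743, Hamming bound = 965963, |C| = 253314 ≤ bound (satisfied).

Step 1: Compute V_q(n, t) = Σ_{j=0}^2 C(n, j) (q−1)^j.
  j = 0: C(11,0)·(6)^0 = 1·1 = 1.
  j = 1: C(11,1)·(6)^1 = 11·6 = 66.
  j = 2: C(11,2)·(6)^2 = 55·36 = 1980.
  V_q(n, t) = 1 + 66 + 1980 = 2047.
Step 2: q^n = 7^11 = 1977326743.
Step 3: Hamming bound ⌊q^n / V_q(n,t)⌋ = ⌊1977326743/2047⌋ = 965963.
Step 4: Compare |C| = 253314 to 965963: satisfied.
The claimed |C| lies below the Hamming bound.


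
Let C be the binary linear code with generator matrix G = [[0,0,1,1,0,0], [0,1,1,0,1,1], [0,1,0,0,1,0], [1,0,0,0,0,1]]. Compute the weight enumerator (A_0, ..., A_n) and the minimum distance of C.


Weight distribution: A_0 = 1, A_2 = 7, A_4 = 7, A_6 = 1. Minimum distance d = 2.

Enumerate all 2^4 = 16 messages m ∈ F_2^4.
For each, compute codeword c = mG in F_2^6, then tally its weight.
  m = 0000 → c = 000000, weight = 0.
  m = 1000 → c = 001100, weight = 2.
  m = 0100 → c = 011011, weight = 4.
  m = 1100 → c = 010111, weight = 4.
  m = 0010 → c = 010010, weight = 2.
  m = 1010 → c = 011110, weight = 4.
  m = 0110 → c = 001001, weight = 2.
  m = 1110 → c = 000101, weight = 2.
  m = 0001 → c = 100001, weight = 2.
  m = 1001 → c = 101101, weight = 4.
  m = 0101 → c = 111010, weight = 4.
  m = 1101 → c = 110110, weight = 4.
  m = 0011 → c = 110011, weight = 4.
  m = 1011 → c = 111111, weight = 6.
  m = 0111 → c = 101000, weight = 2.
  m = 1111 → c = 100100, weight = 2.
Tally weights:
  weight 0: 1 codewords.
  weight 2: 7 codewords.
  weight 4: 7 codewords.
  weight 6: 1 codewords.
Minimum distance d = smallest w > 0 with A_w > 0 = 2.
Sanity: Σ A_w = 16 = 2^4 = 16 ✓.


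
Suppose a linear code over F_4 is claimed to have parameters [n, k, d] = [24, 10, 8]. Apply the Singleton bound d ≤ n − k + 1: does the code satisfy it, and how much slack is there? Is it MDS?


Singleton RHS = n − k + 1 = 15, slack = 7, bound satisfied, not MDS.

Singleton bound: d ≤ n − k + 1.
Here n = 24, k = 10, so n − k + 1 = 15.
Given d = 8, check d ≤ 15: YES.
Slack = (n − k + 1) − d = 7.
The code is NOT MDS (slack = 7 > 0).
Description: the claimed parameters are [24, 10, 8]_4; such a code would be non-MDS.


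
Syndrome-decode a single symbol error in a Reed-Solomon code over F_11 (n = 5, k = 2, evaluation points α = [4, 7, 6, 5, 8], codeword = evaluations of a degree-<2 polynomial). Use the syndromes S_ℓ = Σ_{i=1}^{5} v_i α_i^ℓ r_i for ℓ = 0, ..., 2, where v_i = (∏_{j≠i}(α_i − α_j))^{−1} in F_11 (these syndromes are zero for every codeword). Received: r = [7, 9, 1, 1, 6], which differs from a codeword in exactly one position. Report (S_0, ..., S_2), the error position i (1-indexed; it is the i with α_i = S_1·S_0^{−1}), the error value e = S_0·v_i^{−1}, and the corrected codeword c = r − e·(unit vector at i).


S = (6, 8, 7), error at position 4, error magnitude e = 8, c = [7, 9, 1, 4, 6].

Step 1: column multipliers v_i = (∏_{j≠i}(α_i − α_j))^{−1} mod 11.
  i = 1 (α = 4): (4−7)(4−6)(4−5)(4−8) = (−3)·(−2)·(−1)·(−4) = 24 ≡ 2, so v_1 = 2^{−1} = 6 (mod 11).
  i = 2 (α = 7): (7−4)(7−6)(7−5)(7−8) = 3·1·2·(−1) = −6 ≡ 5, so v_2 = 5^{−1} = 9 (mod 11).
  i = 3 (α = 6): (6−4)(6−7)(6−5)(6−8) = 2·(−1)·1·(−2) = 4 ≡ 4, so v_3 = 4^{−1} = 3 (mod 11).
  i = 4 (α = 5): (5−4)(5−7)(5−6)(5−8) = 1·(−2)·(−1)·(−3) = −6 ≡ 5, so v_4 = 5^{−1} = 9 (mod 11).
  i = 5 (α = 8): (8−4)(8−7)(8−6)(8−5) = 4·1·2·3 = 24 ≡ 2, so v_5 = 2^{−1} = 6 (mod 11).
  v = [6, 9, 3, 9, 6].
Step 2: syndromes of r = [7, 9, 1, 1, 6] (all sums mod 11).
  S_0 = Σ v_i r_i = 6·7 + 9·9 + 3·1 + 9·1 + 6·6 = 171 ≡ 6.
  S_1 = Σ v_i α_i r_i = 6·4·7 + 9·7·9 + 3·6·1 + 9·5·1 + 6·8·6 = 1086 ≡ 8.
  α_i^2 mod 11 = [5, 5, 3, 3, 9].
  S_2 = Σ v_i α_i^2 r_i = 6·5·7 + 9·5·9 + 3·3·1 + 9·3·1 + 6·9·6 = 975 ≡ 7.
  S = (6, 8, 7) ≠ 0, so r is not a codeword (an error is present).
Step 3: locate the error. For a single error e at position i, S_ℓ = v_i·e·α_i^ℓ, so α_err = S_1/S_0.
  S_0^{−1} = 6^{−1} = 2 (mod 11), so α_err = 8·2 = 16 ≡ 5 = α_4. Error position i = 4.
  Consistency check: S_2/S_1 = 7·7 = 49 ≡ 5 = α_err ✓ (single-error assumption holds).
Step 4: error magnitude e = S_0/v_4 = S_0·∏_{j≠4}(α_4 − α_j) = 6·5 = 30 ≡ 8 (mod 11).
Step 5: correct position 4: c_4 = r_4 − e = 1 − 8 ≡ 4 (mod 11). Hence c = [7, 9, 1, 4, 6].
  Check: interpolating c through the α_i gives m(x) = 8 + 8·x (degree < 2) with m(α_i) = c_i for every i, so c is indeed a codeword.


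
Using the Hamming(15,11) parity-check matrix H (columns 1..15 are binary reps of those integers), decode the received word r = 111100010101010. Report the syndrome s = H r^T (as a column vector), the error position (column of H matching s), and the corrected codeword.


s = (0, 1, 0, 0)^T, error position = 4, corrected codeword c = 111000010101010

Compute s = H r^T mod 2 one row at a time:
  s_1 = 1 + 0 + 1 + 0 + 1 + 0 + 1 + 0 = 4 ≡ 0 (mod 2).
  s_2 = 1 + 0 + 0 + 0 + 1 + 0 + 1 + 0 = 3 ≡ 1 (mod 2).
  s_3 = 1 + 1 + 0 + 0 + 1 + 0 + 1 + 0 = 4 ≡ 0 (mod 2).
  s_4 = 1 + 1 + 0 + 0 + 0 + 0 + 0 + 0 = 2 ≡ 0 (mod 2).
s = (0, 1, 0, 0)^T — this equals column 4 of H (binary 0100), so error is at position 4.
Correct: flip bit 4 of r = 111100010101010 to get c = 111000010101010.


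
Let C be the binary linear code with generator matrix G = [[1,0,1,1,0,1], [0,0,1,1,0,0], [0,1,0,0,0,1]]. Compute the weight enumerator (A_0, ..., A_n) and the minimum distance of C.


Weight distribution: A_0 = 1, A_2 = 4, A_4 = 3. Minimum distance d = 2.

Enumerate all 2^3 = 8 messages m ∈ F_2^3.
For each, compute codeword c = mG in F_2^6, then tally its weight.
  m = 000 → c = 000000, weight = 0.
  m = 100 → c = 101101, weight = 4.
  m = 010 → c = 001100, weight = 2.
  m = 110 → c = 100001, weight = 2.
  m = 001 → c = 010001, weight = 2.
  m = 101 → c = 111100, weight = 4.
  m = 011 → c = 011101, weight = 4.
  m = 111 → c = 110000, weight = 2.
Tally weights:
  weight 0: 1 codewords.
  weight 2: 4 codewords.
  weight 4: 3 codewords.
Minimum distance d = smallest w > 0 with A_w > 0 = 2.
Sanity: Σ A_w = 8 = 2^3 = 8 ✓.


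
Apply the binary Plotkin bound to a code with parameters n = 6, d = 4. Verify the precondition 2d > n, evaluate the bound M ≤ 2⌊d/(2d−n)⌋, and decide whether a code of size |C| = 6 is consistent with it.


Plotkin bound M ≤ 4; given |C| = 6 > bound (violated).

Check applicability: 2d = 8, n = 6.
2d − n = 2 > 0, so Plotkin applies.
Compute d/(2d−n) = 4/2 ≈ 2.0000.
⌊d/(2d−n)⌋ = 2.
Plotkin bound: M ≤ 2·2 = 4.
Given |C| = 6, check: VIOLATED.
This |C| is above the Plotkin bound, so no binary code with n = 6, d = 4 and 6 codewords exists.


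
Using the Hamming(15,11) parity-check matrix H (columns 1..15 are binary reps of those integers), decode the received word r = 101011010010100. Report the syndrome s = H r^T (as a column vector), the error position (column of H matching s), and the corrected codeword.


s = (1, 1, 1, 1)^T, error position = 15, corrected codeword c = 101011010010101

Compute s = H r^T mod 2 one row at a time:
  s_1 = 1 + 0 + 0 + 1 + 0 + 1 + 0 + 0 = 3 ≡ 1 (mod 2).
  s_2 = 0 + 1 + 1 + 0 + 0 + 1 + 0 + 0 = 3 ≡ 1 (mod 2).
  s_3 = 0 + 1 + 1 + 0 + 0 + 1 + 0 + 0 = 3 ≡ 1 (mod 2).
  s_4 = 1 + 1 + 1 + 0 + 0 + 1 + 1 + 0 = 5 ≡ 1 (mod 2).
s = (1, 1, 1, 1)^T — this equals column 15 of H (binary 1111), so error is at position 15.
Correct: flip bit 15 of r = 101011010010100 to get c = 101011010010101.


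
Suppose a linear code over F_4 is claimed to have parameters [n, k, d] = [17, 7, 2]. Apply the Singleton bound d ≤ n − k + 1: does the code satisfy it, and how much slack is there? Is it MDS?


Singleton RHS = n − k + 1 = 11, slack = 9, bound satisfied, not MDS.

Singleton bound: d ≤ n − k + 1.
Here n = 17, k = 7, so n − k + 1 = 11.
Given d = 2, check d ≤ 11: YES.
Slack = (n − k + 1) − d = 9.
The code is NOT MDS (slack = 9 > 0).
Description: the claimed parameters are [17, 7, 2]_4; such a code would be non-MDS.
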